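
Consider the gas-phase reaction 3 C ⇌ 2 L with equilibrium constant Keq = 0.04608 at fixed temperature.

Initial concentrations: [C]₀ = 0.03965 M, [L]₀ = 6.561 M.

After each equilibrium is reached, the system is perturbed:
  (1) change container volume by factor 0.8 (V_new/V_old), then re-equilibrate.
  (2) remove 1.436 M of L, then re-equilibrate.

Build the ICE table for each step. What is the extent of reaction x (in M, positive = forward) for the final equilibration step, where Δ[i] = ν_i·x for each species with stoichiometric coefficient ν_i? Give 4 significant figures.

Q₀ = 6.9057e+05 vs Keq = 0.04608 ⇒ Q>K, reverse
Step 1:
                   C          L
  Initial    0.03965      6.561
  Change       5.567     -3.711
  Equil        5.607       2.85
  solve Keq expr → x = -1.856; check Q = 0.04608
Then change container volume by factor 0.8 (V_new/V_old).
Step 2:
                   C          L
  Initial      7.008      3.562
  Change     -0.2783     0.1856
  Equil         6.73      3.748
  solve Keq expr → x = 0.09278; check Q = 0.04608
Then remove 1.436 M of L.
Step 3:
                   C          L
  Initial       6.73      2.312
  Change     -0.9763     0.6508
  Equil        5.754      2.963
  solve Keq expr → x = 0.3254; check Q = 0.04608

x = 0.3254 M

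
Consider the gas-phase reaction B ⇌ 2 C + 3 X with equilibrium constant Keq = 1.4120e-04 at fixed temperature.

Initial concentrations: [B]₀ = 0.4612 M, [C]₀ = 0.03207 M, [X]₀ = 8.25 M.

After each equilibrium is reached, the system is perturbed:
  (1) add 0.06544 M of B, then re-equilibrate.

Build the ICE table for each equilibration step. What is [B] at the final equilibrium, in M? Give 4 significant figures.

[B]_eq = 0.5425 M

Q₀ = 1.252 vs Keq = 1.4120e-04 ⇒ Q>K, reverse
Step 1:
                  B         C         X
  init       0.4612   0.03207      8.25
  Δ         0.01586  -0.03172  -0.04758
  eq         0.4771 3.4937e-04     8.202
  solve Keq expr → x = -0.01586; check Q = 1.4120e-04
Then add 0.06544 M of B.
Step 2:
                  B         C         X
  init       0.5425 3.4937e-04     8.202
  Δ       -1.1593e-05 2.3186e-05 3.4779e-05
  eq         0.5425 3.7256e-04     8.202
  solve Keq expr → x = 1.1593e-05; check Q = 1.4120e-04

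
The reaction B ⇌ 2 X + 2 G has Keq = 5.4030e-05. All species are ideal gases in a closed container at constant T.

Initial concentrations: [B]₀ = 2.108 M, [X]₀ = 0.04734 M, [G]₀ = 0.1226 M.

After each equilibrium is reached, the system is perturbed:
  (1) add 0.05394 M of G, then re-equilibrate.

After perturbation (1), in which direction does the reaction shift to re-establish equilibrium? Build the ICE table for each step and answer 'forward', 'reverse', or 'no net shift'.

Q₀ = 1.5980e-05 vs Keq = 5.4030e-05 ⇒ Q<K, forward
Step 1:
                  B         X         G
  Initial     2.108   0.04734    0.1226
  Change   -0.01242   0.02483   0.02483
  Equil       2.096   0.07217    0.1474
  solve Keq expr → x = 0.01242; check Q = 5.4030e-05
Then add 0.05394 M of G.
Step 2:
                  B         X         G
  Initial     2.096   0.07217    0.2014
  Change   0.007491  -0.01498  -0.01498
  Equil       2.103   0.05719    0.1864
  solve Keq expr → x = -0.007491; check Q = 5.4030e-05

Direction: reverse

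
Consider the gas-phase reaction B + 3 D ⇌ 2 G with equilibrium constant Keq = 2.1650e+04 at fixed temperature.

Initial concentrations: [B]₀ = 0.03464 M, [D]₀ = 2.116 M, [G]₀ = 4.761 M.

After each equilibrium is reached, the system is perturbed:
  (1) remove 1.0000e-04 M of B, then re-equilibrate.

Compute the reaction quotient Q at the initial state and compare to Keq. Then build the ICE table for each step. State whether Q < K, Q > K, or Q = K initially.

Q₀ = 69.07; Q < K (proceeds forward)

Q₀ = 69.07 vs Keq = 2.1650e+04 ⇒ Q<K, forward
Step 1:
                    B           D           G
  Initial     0.03464       2.116       4.761
  Change     -0.03451     -0.1035     0.06902
  Equil    1.3220e-04       2.012        4.83
  solve Keq expr → x = 0.03451; check Q = 2.1650e+04
Then remove 1.0000e-04 M of B.
Step 2:
                    B           D           G
  Initial  3.2205e-05       2.012        4.83
  Change   9.9930e-05  2.9979e-04 -1.9986e-04
  Equil    1.3213e-04       2.013        4.83
  solve Keq expr → x = -9.9930e-05; check Q = 2.1650e+04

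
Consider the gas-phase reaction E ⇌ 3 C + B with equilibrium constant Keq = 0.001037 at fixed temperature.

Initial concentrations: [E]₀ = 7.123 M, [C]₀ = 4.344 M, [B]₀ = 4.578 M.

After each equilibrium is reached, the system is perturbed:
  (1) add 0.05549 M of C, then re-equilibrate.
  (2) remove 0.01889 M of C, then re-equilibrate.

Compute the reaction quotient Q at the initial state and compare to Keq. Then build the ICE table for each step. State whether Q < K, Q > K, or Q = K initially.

Q₀ = 52.68 vs Keq = 0.001037 ⇒ Q>K, reverse
Step 1:
                    E           C           B
  I             7.123       4.344       4.578
  C             1.401      -4.203      -1.401
  E             8.524      0.1407       3.177
  solve Keq expr → x = -1.401; check Q = 0.001037
Then add 0.05549 M of C.
Step 2:
                    E           C           B
  I             8.524      0.1961       3.177
  C           0.01837    -0.05512    -0.01837
  E             8.542       0.141       3.159
  solve Keq expr → x = -0.01837; check Q = 0.001037
Then remove 0.01889 M of C.
Step 3:
                    E           C           B
  I             8.542      0.1221       3.159
  C         -0.006254     0.01876    0.006254
  E             8.536      0.1409       3.165
  solve Keq expr → x = 0.006254; check Q = 0.001037

Q₀ = 52.68; Q > K (proceeds reverse)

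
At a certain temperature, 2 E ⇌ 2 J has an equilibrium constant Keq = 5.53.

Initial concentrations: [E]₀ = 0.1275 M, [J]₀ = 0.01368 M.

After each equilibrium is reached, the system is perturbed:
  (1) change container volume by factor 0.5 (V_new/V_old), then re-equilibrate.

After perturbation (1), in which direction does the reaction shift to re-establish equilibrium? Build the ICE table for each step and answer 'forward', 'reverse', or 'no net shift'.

Q₀ = 0.01151 vs Keq = 5.53 ⇒ Q<K, forward
Step 1:
                  E         J
  Initial    0.1275   0.01368
  Change   -0.08538   0.08538
  Equil     0.04212   0.09906
  solve Keq expr → x = 0.04269; check Q = 5.53
Then change container volume by factor 0.5 (V_new/V_old).
Step 2:
                  E         J
  Initial   0.08425    0.1981
  Change          0         0
  Equil     0.08425    0.1981
  solve Keq expr → x = 0; check Q = 5.53

Direction: no net shift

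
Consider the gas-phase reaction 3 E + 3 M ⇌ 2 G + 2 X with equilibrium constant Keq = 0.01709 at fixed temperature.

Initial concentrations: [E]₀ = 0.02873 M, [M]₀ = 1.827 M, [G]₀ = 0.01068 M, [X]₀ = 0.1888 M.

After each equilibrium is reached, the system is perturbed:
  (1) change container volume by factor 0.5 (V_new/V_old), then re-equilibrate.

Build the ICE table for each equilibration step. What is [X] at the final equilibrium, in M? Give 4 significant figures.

[X]_eq = 0.3827 M

Q₀ = 0.02811 vs Keq = 0.01709 ⇒ Q>K, reverse
Step 1:
                   E          M          G          X
  I          0.02873      1.827    0.01068     0.1888
  C         0.002047   0.002047  -0.001365  -0.001365
  E          0.03078      1.829   0.009315     0.1874
  solve Keq expr → x = -6.8235e-04; check Q = 0.01709
Then change container volume by factor 0.5 (V_new/V_old).
Step 2:
                   E          M          G          X
  I          0.06155      3.658    0.01863     0.3749
  C         -0.01173   -0.01173   0.007821   0.007821
  E          0.04982      3.646    0.02645     0.3827
  solve Keq expr → x = 0.00391; check Q = 0.01709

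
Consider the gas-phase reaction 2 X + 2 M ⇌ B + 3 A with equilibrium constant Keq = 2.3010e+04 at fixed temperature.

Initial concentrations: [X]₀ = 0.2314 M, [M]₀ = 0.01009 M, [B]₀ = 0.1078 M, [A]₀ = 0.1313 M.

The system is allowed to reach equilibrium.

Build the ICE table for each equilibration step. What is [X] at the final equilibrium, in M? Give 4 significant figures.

Q₀ = 44.76 vs Keq = 2.3010e+04 ⇒ Q<K, forward
Step 1:
                    X           M           B           A
  I            0.2314     0.01009      0.1078      0.1313
  C         -0.009536   -0.009536    0.004768      0.0143
  E            0.2219  5.5389e-04      0.1126      0.1456
  solve Keq expr → x = 0.004768; check Q = 2.3010e+04

[X]_eq = 0.2219 M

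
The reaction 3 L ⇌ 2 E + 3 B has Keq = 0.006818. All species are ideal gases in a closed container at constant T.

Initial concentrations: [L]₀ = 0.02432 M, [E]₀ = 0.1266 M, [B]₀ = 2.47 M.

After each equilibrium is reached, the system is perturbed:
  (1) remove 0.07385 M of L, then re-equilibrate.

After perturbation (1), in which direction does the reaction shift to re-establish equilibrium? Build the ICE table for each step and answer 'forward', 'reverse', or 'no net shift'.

Direction: reverse

Q₀ = 1.6791e+04 vs Keq = 0.006818 ⇒ Q>K, reverse
Step 1:
                  L         E         B
  init      0.02432    0.1266      2.47
  Δ          0.1864   -0.1243   -0.1864
  eq         0.2107  0.002315     2.284
  solve Keq expr → x = -0.06214; check Q = 0.006818
Then remove 0.07385 M of L.
Step 2:
                  L         E         B
  init       0.1369  0.002315     2.284
  Δ         0.00162  -0.00108  -0.00162
  eq         0.1385  0.001235     2.282
  solve Keq expr → x = -5.4005e-04; check Q = 0.006818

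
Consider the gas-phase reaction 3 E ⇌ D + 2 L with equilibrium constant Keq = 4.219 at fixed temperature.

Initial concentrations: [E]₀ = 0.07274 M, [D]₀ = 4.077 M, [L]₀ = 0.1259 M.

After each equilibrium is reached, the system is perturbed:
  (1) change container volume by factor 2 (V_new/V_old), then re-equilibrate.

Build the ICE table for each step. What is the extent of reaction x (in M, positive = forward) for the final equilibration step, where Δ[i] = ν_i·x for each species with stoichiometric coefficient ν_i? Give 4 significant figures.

Q₀ = 167.9 vs Keq = 4.219 ⇒ Q>K, reverse
Step 1:
                    E           D           L
  init        0.07274       4.077      0.1259
  Δ           0.08912    -0.02971    -0.05941
  eq           0.1619       4.047     0.06649
  solve Keq expr → x = -0.02971; check Q = 4.219
Then change container volume by factor 2 (V_new/V_old).
Step 2:
                    E           D           L
  init        0.08093       2.024     0.03324
  Δ                 0           0           0
  eq          0.08093       2.024     0.03324
  solve Keq expr → x = 0; check Q = 4.219

x = 0 M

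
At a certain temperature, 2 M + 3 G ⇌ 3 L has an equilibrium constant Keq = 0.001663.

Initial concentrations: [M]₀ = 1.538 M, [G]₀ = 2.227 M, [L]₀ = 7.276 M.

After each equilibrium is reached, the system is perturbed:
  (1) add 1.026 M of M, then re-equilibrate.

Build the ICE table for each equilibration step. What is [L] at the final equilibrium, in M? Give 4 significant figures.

[L]_eq = 2.603 M

Q₀ = 14.74 vs Keq = 0.001663 ⇒ Q>K, reverse
Step 1:
                  M         G         L
  init        1.538     2.227     7.276
  Δ           3.255     4.882    -4.882
  eq          4.793     7.109     2.394
  solve Keq expr → x = -1.627; check Q = 0.001663
Then add 1.026 M of M.
Step 2:
                  M         G         L
  init        5.819     7.109     2.394
  Δ         -0.1389   -0.2084    0.2084
  eq           5.68       6.9     2.603
  solve Keq expr → x = 0.06946; check Q = 0.001663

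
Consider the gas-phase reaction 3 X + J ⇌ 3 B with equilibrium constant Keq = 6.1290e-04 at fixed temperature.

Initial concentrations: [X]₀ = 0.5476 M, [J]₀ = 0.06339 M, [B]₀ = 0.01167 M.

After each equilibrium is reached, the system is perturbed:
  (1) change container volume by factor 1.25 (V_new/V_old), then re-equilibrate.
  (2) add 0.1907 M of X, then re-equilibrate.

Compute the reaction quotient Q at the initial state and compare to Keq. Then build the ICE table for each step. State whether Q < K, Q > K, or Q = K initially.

Q₀ = 1.5269e-04; Q < K (proceeds forward)

Q₀ = 1.5269e-04 vs Keq = 6.1290e-04 ⇒ Q<K, forward
Step 1:
                    X           J           B
  init         0.5476     0.06339     0.01167
  Δ         -0.006449    -0.00215    0.006449
  eq           0.5412     0.06124     0.01812
  solve Keq expr → x = 0.00215; check Q = 6.1290e-04
Then change container volume by factor 1.25 (V_new/V_old).
Step 2:
                    X           J           B
  init         0.4329     0.04899     0.01449
  Δ        9.7874e-04  3.2625e-04 -9.7874e-04
  eq           0.4339     0.04932     0.01352
  solve Keq expr → x = -3.2625e-04; check Q = 6.1290e-04
Then add 0.1907 M of X.
Step 3:
                    X           J           B
  init         0.6246     0.04932     0.01352
  Δ         -0.005525   -0.001842    0.005525
  eq           0.6191     0.04748     0.01904
  solve Keq expr → x = 0.001842; check Q = 6.1290e-04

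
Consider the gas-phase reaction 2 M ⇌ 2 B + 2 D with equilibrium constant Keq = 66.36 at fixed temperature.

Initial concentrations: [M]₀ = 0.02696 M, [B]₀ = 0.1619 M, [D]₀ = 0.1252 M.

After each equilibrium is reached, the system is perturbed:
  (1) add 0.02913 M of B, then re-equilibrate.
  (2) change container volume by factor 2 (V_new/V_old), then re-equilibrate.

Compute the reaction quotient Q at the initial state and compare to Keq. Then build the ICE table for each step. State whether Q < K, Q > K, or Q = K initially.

Q₀ = 0.5653 vs Keq = 66.36 ⇒ Q<K, forward
Step 1:
                  M         B         D
  init      0.02696    0.1619    0.1252
  Δ        -0.02357   0.02357   0.02357
  eq       0.003387    0.1855    0.1488
  solve Keq expr → x = 0.01179; check Q = 66.36
Then add 0.02913 M of B.
Step 2:
                  M         B         D
  init     0.003387    0.2146    0.1488
  Δ       5.0931e-04 -5.0931e-04 -5.0931e-04
  eq       0.003897    0.2141    0.1483
  solve Keq expr → x = -2.5466e-04; check Q = 66.36
Then change container volume by factor 2 (V_new/V_old).
Step 3:
                  M         B         D
  init     0.001948     0.107   0.07413
  Δ       -9.5284e-04 9.5284e-04 9.5284e-04
  eq      9.9545e-04     0.108   0.07508
  solve Keq expr → x = 4.7642e-04; check Q = 66.36

Q₀ = 0.5653; Q < K (proceeds forward)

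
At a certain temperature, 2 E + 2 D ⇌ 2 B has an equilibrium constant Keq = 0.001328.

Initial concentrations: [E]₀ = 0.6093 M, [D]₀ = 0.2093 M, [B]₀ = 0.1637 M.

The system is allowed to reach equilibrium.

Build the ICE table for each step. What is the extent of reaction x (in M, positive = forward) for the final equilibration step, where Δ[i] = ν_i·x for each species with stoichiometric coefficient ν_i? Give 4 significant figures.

x = -0.07681 M

Q₀ = 1.648 vs Keq = 0.001328 ⇒ Q>K, reverse
Step 1:
                   E          D          B
  init        0.6093     0.2093     0.1637
  Δ           0.1536     0.1536    -0.1536
  eq          0.7629     0.3629    0.01009
  solve Keq expr → x = -0.07681; check Q = 0.001328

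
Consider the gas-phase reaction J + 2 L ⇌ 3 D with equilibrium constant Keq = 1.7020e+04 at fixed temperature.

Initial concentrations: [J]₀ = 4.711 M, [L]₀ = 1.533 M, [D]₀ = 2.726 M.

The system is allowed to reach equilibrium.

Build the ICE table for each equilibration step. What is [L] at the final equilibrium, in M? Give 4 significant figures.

Q₀ = 1.83 vs Keq = 1.7020e+04 ⇒ Q<K, forward
Step 1:
                   J          L          D
  I            4.711      1.533      2.726
  C          -0.7452      -1.49      2.236
  E            3.966    0.04254      4.962
  solve Keq expr → x = 0.7452; check Q = 1.7020e+04

[L]_eq = 0.04254 M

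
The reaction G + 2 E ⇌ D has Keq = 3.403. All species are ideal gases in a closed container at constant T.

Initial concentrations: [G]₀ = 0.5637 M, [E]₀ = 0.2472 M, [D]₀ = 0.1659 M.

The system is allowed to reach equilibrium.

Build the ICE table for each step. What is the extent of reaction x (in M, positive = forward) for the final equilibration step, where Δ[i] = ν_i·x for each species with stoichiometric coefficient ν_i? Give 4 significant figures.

Q₀ = 4.816 vs Keq = 3.403 ⇒ Q>K, reverse
Step 1:
                    G           E           D
  Initial      0.5637      0.2472      0.1659
  Change      0.01488     0.02975    -0.01488
  Equil        0.5786       0.277       0.151
  solve Keq expr → x = -0.01488; check Q = 3.403

x = -0.01488 M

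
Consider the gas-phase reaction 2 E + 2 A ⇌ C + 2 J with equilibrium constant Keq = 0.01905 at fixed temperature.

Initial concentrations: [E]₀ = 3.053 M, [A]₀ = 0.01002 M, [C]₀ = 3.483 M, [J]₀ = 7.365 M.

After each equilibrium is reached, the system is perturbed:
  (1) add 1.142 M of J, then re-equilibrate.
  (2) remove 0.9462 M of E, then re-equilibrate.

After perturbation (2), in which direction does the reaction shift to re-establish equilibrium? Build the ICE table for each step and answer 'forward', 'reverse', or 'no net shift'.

Q₀ = 2.0189e+05 vs Keq = 0.01905 ⇒ Q>K, reverse
Step 1:
                    E           A           C           J
  Initial       3.053     0.01002       3.483       7.365
  Change        4.057       4.057      -2.028      -4.057
  Equil          7.11       4.067       1.455       3.308
  solve Keq expr → x = -2.028; check Q = 0.01905
Then add 1.142 M of J.
Step 2:
                    E           A           C           J
  Initial        7.11       4.067       1.455        4.45
  Change       0.3749      0.3749     -0.1874     -0.3749
  Equil         7.484       4.441       1.267       4.076
  solve Keq expr → x = -0.1874; check Q = 0.01905
Then remove 0.9462 M of E.
Step 3:
                    E           A           C           J
  Initial       6.538       4.441       1.267       4.076
  Change       0.1635      0.1635    -0.08176     -0.1635
  Equil         6.702       4.605       1.186       3.912
  solve Keq expr → x = -0.08176; check Q = 0.01905

Direction: reverse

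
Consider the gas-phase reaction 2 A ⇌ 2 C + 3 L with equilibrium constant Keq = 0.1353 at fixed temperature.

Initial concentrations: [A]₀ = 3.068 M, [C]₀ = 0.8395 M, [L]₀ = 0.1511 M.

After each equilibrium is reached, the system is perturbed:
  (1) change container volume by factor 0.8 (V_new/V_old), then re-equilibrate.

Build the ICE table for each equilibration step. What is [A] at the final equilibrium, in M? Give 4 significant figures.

[A]_eq = 3.376 M

Q₀ = 2.5830e-04 vs Keq = 0.1353 ⇒ Q<K, forward
Step 1:
                  A         C         L
  I           3.068    0.8395    0.1511
  C         -0.4486    0.4486    0.6729
  E           2.619     1.288     0.824
  solve Keq expr → x = 0.2243; check Q = 0.1353
Then change container volume by factor 0.8 (V_new/V_old).
Step 2:
                  A         C         L
  I           3.274      1.61      1.03
  C          0.1013   -0.1013   -0.1519
  E           3.376     1.509    0.8781
  solve Keq expr → x = -0.05063; check Q = 0.1353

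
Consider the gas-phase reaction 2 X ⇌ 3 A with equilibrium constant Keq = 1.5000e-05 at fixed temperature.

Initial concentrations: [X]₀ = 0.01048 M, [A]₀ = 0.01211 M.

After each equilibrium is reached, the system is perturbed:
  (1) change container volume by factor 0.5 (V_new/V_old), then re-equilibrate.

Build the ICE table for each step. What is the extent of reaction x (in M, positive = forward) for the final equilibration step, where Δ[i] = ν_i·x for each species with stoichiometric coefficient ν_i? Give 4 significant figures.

x = -2.2078e-04 M

Q₀ = 0.01617 vs Keq = 1.5000e-05 ⇒ Q>K, reverse
Step 1:
                   X          A
  init       0.01048    0.01211
  Δ         0.006967   -0.01045
  eq         0.01745   0.001659
  solve Keq expr → x = -0.003484; check Q = 1.5000e-05
Then change container volume by factor 0.5 (V_new/V_old).
Step 2:
                   X          A
  init       0.03489   0.003318
  Δ       4.4156e-04 -6.6234e-04
  eq         0.03534   0.002656
  solve Keq expr → x = -2.2078e-04; check Q = 1.5000e-05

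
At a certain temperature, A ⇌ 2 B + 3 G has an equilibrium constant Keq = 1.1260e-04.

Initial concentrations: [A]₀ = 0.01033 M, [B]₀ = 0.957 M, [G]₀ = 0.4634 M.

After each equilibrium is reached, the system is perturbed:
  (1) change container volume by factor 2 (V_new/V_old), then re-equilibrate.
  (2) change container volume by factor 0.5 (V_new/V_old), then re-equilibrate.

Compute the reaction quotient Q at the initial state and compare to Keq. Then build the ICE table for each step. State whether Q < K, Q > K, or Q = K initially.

Q₀ = 8.822 vs Keq = 1.1260e-04 ⇒ Q>K, reverse
Step 1:
                   A          B          G
  I          0.01033      0.957     0.4634
  C           0.1432    -0.2864    -0.4296
  E           0.1535     0.6706    0.03375
  solve Keq expr → x = -0.1432; check Q = 1.1260e-04
Then change container volume by factor 2 (V_new/V_old).
Step 2:
                   A          B          G
  I          0.07677     0.3353    0.01688
  C         -0.00766    0.01532    0.02298
  E          0.06911     0.3506    0.03986
  solve Keq expr → x = 0.00766; check Q = 1.1260e-04
Then change container volume by factor 0.5 (V_new/V_old).
Step 3:
                   A          B          G
  I           0.1382     0.7012    0.07971
  C          0.01532   -0.03064   -0.04596
  E           0.1535     0.6706    0.03375
  solve Keq expr → x = -0.01532; check Q = 1.1260e-04

Q₀ = 8.822; Q > K (proceeds reverse)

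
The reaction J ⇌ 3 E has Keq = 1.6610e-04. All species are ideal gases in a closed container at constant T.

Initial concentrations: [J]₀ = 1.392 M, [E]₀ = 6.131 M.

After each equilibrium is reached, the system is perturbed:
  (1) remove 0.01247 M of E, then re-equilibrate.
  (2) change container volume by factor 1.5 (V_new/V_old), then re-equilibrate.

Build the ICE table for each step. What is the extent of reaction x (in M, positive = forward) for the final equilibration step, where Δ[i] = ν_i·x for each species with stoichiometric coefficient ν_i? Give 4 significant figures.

x = 0.005683 M

Q₀ = 165.6 vs Keq = 1.6610e-04 ⇒ Q>K, reverse
Step 1:
                  J         E
  init        1.392     6.131
  Δ           2.016    -6.048
  eq          3.408   0.08272
  solve Keq expr → x = -2.016; check Q = 1.6610e-04
Then remove 0.01247 M of E.
Step 2:
                  J         E
  init        3.408   0.07025
  Δ       -0.004145   0.01244
  eq          3.404   0.08269
  solve Keq expr → x = 0.004145; check Q = 1.6610e-04
Then change container volume by factor 1.5 (V_new/V_old).
Step 3:
                  J         E
  init        2.269   0.05513
  Δ       -0.005683   0.01705
  eq          2.264   0.07218
  solve Keq expr → x = 0.005683; check Q = 1.6610e-04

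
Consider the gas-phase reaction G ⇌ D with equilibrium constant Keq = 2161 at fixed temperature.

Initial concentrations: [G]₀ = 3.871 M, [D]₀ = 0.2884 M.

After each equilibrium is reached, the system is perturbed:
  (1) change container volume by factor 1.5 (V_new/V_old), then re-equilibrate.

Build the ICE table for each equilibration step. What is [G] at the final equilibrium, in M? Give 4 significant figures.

[G]_eq = 0.001283 M

Q₀ = 0.0745 vs Keq = 2161 ⇒ Q<K, forward
Step 1:
                  G         D
  init        3.871    0.2884
  Δ          -3.869     3.869
  eq       0.001924     4.157
  solve Keq expr → x = 3.869; check Q = 2161
Then change container volume by factor 1.5 (V_new/V_old).
Step 2:
                  G         D
  init     0.001283     2.772
  Δ               0         0
  eq       0.001283     2.772
  solve Keq expr → x = 0; check Q = 2161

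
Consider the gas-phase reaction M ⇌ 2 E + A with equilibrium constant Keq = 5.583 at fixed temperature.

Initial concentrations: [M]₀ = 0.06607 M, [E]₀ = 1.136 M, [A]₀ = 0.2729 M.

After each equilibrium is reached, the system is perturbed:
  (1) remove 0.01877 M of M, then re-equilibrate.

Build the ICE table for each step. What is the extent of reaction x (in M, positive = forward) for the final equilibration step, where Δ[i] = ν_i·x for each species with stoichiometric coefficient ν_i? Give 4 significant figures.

Q₀ = 5.33 vs Keq = 5.583 ⇒ Q<K, forward
Step 1:
                  M         E         A
  Initial   0.06607     1.136    0.2729
  Change  -0.002054  0.004109  0.002054
  Equil     0.06402      1.14     0.275
  solve Keq expr → x = 0.002054; check Q = 5.583
Then remove 0.01877 M of M.
Step 2:
                  M         E         A
  Initial   0.04525      1.14     0.275
  Change      0.013  -0.02599    -0.013
  Equil     0.05824     1.114     0.262
  solve Keq expr → x = -0.013; check Q = 5.583

x = -0.013 M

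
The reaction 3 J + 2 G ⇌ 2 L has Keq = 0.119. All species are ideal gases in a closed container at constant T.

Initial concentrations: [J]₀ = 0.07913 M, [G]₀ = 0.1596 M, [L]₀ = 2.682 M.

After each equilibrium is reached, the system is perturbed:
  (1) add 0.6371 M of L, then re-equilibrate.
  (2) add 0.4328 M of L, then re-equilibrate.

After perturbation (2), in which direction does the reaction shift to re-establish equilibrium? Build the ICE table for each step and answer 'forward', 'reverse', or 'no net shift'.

Q₀ = 5.6994e+05 vs Keq = 0.119 ⇒ Q>K, reverse
Step 1:
                   J          G          L
  I          0.07913     0.1596      2.682
  C            1.919       1.28      -1.28
  E            1.998      1.439      1.402
  solve Keq expr → x = -0.6398; check Q = 0.119
Then add 0.6371 M of L.
Step 2:
                   J          G          L
  I            1.998      1.439       2.04
  C            0.252      0.168     -0.168
  E             2.25      1.607      1.872
  solve Keq expr → x = -0.084; check Q = 0.119
Then add 0.4328 M of L.
Step 3:
                   J          G          L
  I             2.25      1.607      2.304
  C           0.1549     0.1033    -0.1033
  E            2.405       1.71      2.201
  solve Keq expr → x = -0.05165; check Q = 0.119

Direction: reverse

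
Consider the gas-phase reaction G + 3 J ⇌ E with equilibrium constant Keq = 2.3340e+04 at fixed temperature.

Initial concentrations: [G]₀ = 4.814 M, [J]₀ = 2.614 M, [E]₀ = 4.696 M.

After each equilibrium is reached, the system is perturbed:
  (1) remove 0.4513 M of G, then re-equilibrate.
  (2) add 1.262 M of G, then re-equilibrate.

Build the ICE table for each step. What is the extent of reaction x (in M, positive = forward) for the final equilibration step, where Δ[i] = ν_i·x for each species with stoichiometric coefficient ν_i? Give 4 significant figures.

Q₀ = 0.05461 vs Keq = 2.3340e+04 ⇒ Q<K, forward
Step 1:
                    G           J           E
  I             4.814       2.614       4.696
  C           -0.8583      -2.575      0.8583
  E             3.956     0.03918       5.554
  solve Keq expr → x = 0.8583; check Q = 2.3340e+04
Then remove 0.4513 M of G.
Step 2:
                    G           J           E
  I             3.504     0.03918       5.554
  C        5.3705e-04    0.001611 -5.3705e-04
  E             3.505     0.04079       5.554
  solve Keq expr → x = -5.3705e-04; check Q = 2.3340e+04
Then add 1.262 M of G.
Step 3:
                    G           J           E
  I             4.767     0.04079       5.554
  C         -0.001323   -0.003968    0.001323
  E             4.766     0.03683       5.555
  solve Keq expr → x = 0.001323; check Q = 2.3340e+04

x = 0.001323 M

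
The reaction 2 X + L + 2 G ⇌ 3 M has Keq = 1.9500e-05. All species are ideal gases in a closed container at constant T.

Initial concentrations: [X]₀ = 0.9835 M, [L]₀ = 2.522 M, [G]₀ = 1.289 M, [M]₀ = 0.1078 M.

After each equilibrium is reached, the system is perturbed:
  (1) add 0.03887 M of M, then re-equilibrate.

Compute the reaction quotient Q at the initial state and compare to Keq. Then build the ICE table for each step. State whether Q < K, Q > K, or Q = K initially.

Q₀ = 3.0907e-04; Q > K (proceeds reverse)

Q₀ = 3.0907e-04 vs Keq = 1.9500e-05 ⇒ Q>K, reverse
Step 1:
                  X         L         G         M
  I          0.9835     2.522     1.289    0.1078
  C         0.04174   0.02087   0.04174  -0.06261
  E           1.025     2.543     1.331   0.04519
  solve Keq expr → x = -0.02087; check Q = 1.9500e-05
Then add 0.03887 M of M.
Step 2:
                  X         L         G         M
  I           1.025     2.543     1.331   0.08406
  C         0.02499    0.0125   0.02499  -0.03749
  E            1.05     2.555     1.356   0.04657
  solve Keq expr → x = -0.0125; check Q = 1.9500e-05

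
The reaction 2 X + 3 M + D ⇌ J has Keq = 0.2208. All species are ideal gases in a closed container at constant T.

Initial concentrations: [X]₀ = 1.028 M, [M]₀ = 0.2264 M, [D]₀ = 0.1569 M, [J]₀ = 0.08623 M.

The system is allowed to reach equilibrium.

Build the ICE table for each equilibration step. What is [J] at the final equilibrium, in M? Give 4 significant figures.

[J]_eq = 0.007281 M

Q₀ = 44.81 vs Keq = 0.2208 ⇒ Q>K, reverse
Step 1:
                    X           M           D           J
  init          1.028      0.2264      0.1569     0.08623
  Δ            0.1579      0.2368     0.07895    -0.07895
  eq            1.186      0.4632      0.2358    0.007281
  solve Keq expr → x = -0.07895; check Q = 0.2208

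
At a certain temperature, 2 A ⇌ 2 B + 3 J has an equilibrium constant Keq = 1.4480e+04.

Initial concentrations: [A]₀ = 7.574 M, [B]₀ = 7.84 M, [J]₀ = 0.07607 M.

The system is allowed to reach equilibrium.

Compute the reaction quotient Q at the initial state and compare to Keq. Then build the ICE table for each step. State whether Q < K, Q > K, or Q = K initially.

Q₀ = 4.7165e-04; Q < K (proceeds forward)

Q₀ = 4.7165e-04 vs Keq = 1.4480e+04 ⇒ Q<K, forward
Step 1:
                  A         B         J
  init        7.574      7.84   0.07607
  Δ          -5.189     5.189     7.783
  eq          2.385     13.03     7.859
  solve Keq expr → x = 2.594; check Q = 1.4480e+04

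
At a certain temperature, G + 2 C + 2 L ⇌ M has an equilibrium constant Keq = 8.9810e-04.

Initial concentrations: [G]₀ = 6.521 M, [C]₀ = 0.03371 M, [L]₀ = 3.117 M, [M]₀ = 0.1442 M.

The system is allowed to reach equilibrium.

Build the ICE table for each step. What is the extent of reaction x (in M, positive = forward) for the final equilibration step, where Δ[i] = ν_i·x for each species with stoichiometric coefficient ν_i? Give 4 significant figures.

Q₀ = 2.003 vs Keq = 8.9810e-04 ⇒ Q>K, reverse
Step 1:
                   G          C          L          M
  I            6.521    0.03371      3.117     0.1442
  C           0.1376     0.2753     0.2753    -0.1376
  E            6.659      0.309      3.392   0.006569
  solve Keq expr → x = -0.1376; check Q = 8.9810e-04

x = -0.1376 M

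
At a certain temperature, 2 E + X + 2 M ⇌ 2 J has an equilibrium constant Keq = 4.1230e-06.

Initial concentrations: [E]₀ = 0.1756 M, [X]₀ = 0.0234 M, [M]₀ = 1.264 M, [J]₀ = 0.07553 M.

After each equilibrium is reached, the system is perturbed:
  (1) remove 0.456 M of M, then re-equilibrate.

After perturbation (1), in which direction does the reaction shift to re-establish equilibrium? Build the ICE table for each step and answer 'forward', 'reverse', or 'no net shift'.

Q₀ = 4.949 vs Keq = 4.1230e-06 ⇒ Q>K, reverse
Step 1:
                  E         X         M         J
  Initial    0.1756    0.0234     1.264   0.07553
  Change    0.07536   0.03768   0.07536  -0.07536
  Equil       0.251   0.06108     1.339 1.6868e-04
  solve Keq expr → x = -0.03768; check Q = 4.1230e-06
Then remove 0.456 M of M.
Step 2:
                  E         X         M         J
  Initial     0.251   0.06108    0.8834 1.6868e-04
  Change  5.7370e-05 2.8685e-05 5.7370e-05 -5.7370e-05
  Equil       0.251   0.06111    0.8834 1.1131e-04
  solve Keq expr → x = -2.8685e-05; check Q = 4.1230e-06

Direction: reverse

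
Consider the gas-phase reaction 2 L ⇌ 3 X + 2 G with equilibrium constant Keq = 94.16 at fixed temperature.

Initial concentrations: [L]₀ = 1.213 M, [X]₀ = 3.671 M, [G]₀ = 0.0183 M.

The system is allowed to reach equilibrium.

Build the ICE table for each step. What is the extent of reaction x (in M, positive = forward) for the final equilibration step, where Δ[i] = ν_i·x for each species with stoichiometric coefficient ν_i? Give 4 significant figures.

x = 0.2979 M

Q₀ = 0.01126 vs Keq = 94.16 ⇒ Q<K, forward
Step 1:
                  L         X         G
  init        1.213     3.671    0.0183
  Δ         -0.5958    0.8937    0.5958
  eq         0.6172     4.565    0.6141
  solve Keq expr → x = 0.2979; check Q = 94.16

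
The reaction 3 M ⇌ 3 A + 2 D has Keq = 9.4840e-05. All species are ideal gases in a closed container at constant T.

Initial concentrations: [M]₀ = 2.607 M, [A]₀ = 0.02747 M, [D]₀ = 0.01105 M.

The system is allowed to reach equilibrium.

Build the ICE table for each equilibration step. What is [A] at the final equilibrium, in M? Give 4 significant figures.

Q₀ = 1.4285e-10 vs Keq = 9.4840e-05 ⇒ Q<K, forward
Step 1:
                    M           A           D
  init          2.607     0.02747     0.01105
  Δ           -0.2828      0.2828      0.1886
  eq            2.324      0.3103      0.1996
  solve Keq expr → x = 0.09428; check Q = 9.4840e-05

[A]_eq = 0.3103 M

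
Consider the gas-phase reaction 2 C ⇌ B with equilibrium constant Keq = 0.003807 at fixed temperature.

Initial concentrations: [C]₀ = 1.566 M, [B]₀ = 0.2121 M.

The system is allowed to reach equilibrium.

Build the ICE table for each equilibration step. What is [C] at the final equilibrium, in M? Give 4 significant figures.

[C]_eq = 1.961 M

Q₀ = 0.08649 vs Keq = 0.003807 ⇒ Q>K, reverse
Step 1:
                    C           B
  Initial       1.566      0.2121
  Change       0.3949     -0.1975
  Equil         1.961     0.01464
  solve Keq expr → x = -0.1975; check Q = 0.003807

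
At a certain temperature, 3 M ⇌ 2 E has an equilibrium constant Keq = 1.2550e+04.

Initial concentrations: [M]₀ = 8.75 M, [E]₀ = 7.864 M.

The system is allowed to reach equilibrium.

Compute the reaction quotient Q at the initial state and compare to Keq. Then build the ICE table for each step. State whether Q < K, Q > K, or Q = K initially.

Q₀ = 0.09231 vs Keq = 1.2550e+04 ⇒ Q<K, forward
Step 1:
                    M           E
  init           8.75       7.864
  Δ            -8.506        5.67
  eq           0.2444       13.53
  solve Keq expr → x = 2.835; check Q = 1.2550e+04

Q₀ = 0.09231; Q < K (proceeds forward)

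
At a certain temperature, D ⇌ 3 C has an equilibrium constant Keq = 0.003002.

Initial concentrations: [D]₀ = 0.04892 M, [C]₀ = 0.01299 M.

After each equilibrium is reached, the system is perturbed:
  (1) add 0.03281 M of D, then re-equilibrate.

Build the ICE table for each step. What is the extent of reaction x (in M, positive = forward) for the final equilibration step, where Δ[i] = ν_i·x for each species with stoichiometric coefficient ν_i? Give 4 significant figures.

x = 0.003437 M

Q₀ = 4.4806e-05 vs Keq = 0.003002 ⇒ Q<K, forward
Step 1:
                  D         C
  init      0.04892   0.01299
  Δ        -0.01172   0.03517
  eq         0.0372   0.04816
  solve Keq expr → x = 0.01172; check Q = 0.003002
Then add 0.03281 M of D.
Step 2:
                  D         C
  init      0.07001   0.04816
  Δ       -0.003437   0.01031
  eq        0.06657   0.05847
  solve Keq expr → x = 0.003437; check Q = 0.003002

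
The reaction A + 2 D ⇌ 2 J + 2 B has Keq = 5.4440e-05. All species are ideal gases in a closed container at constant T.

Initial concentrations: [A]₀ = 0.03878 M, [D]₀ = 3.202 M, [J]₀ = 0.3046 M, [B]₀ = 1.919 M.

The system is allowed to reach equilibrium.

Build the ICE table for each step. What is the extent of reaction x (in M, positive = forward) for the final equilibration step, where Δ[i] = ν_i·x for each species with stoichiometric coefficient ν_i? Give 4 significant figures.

x = -0.1489 M

Q₀ = 0.8593 vs Keq = 5.4440e-05 ⇒ Q>K, reverse
Step 1:
                   A          D          J          B
  Initial    0.03878      3.202     0.3046      1.919
  Change      0.1489     0.2977    -0.2977    -0.2977
  Equil       0.1876        3.5   0.006899      1.621
  solve Keq expr → x = -0.1489; check Q = 5.4440e-05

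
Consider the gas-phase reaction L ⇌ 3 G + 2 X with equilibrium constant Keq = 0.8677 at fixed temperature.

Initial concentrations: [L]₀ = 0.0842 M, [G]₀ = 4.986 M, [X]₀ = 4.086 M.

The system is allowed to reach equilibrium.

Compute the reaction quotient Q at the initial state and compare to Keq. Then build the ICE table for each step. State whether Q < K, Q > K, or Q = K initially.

Q₀ = 2.4578e+04 vs Keq = 0.8677 ⇒ Q>K, reverse
Step 1:
                    L           G           X
  init         0.0842       4.986       4.086
  Δ             1.367      -4.102      -2.735
  eq            1.452      0.8837       1.351
  solve Keq expr → x = -1.367; check Q = 0.8677

Q₀ = 2.4578e+04; Q > K (proceeds reverse)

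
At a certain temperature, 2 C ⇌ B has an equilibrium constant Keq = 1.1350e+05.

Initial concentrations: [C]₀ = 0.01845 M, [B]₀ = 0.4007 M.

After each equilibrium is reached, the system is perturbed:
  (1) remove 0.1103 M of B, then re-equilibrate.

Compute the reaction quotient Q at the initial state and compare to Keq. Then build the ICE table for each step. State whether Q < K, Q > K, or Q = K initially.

Q₀ = 1177 vs Keq = 1.1350e+05 ⇒ Q<K, forward
Step 1:
                    C           B
  init        0.01845      0.4007
  Δ          -0.01655    0.008276
  eq         0.001898       0.409
  solve Keq expr → x = 0.008276; check Q = 1.1350e+05
Then remove 0.1103 M of B.
Step 2:
                    C           B
  init       0.001898      0.2987
  Δ       -2.7567e-04  1.3784e-04
  eq         0.001623      0.2988
  solve Keq expr → x = 1.3784e-04; check Q = 1.1350e+05

Q₀ = 1177; Q < K (proceeds forward)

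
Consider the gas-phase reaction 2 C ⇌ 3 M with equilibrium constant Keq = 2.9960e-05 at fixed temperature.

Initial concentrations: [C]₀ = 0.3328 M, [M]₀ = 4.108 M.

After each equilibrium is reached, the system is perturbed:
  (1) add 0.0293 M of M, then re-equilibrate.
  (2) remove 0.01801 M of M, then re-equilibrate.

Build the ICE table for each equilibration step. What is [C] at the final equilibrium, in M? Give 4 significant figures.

[C]_eq = 3.036 M

Q₀ = 625.9 vs Keq = 2.9960e-05 ⇒ Q>K, reverse
Step 1:
                  C         M
  I          0.3328     4.108
  C           2.695    -4.043
  E           3.028   0.06501
  solve Keq expr → x = -1.348; check Q = 2.9960e-05
Then add 0.0293 M of M.
Step 2:
                  C         M
  I           3.028   0.09431
  C         0.01935  -0.02902
  E           3.047   0.06528
  solve Keq expr → x = -0.009674; check Q = 2.9960e-05
Then remove 0.01801 M of M.
Step 3:
                  C         M
  I           3.047   0.04727
  C        -0.01189   0.01784
  E           3.036   0.06511
  solve Keq expr → x = 0.005947; check Q = 2.9960e-05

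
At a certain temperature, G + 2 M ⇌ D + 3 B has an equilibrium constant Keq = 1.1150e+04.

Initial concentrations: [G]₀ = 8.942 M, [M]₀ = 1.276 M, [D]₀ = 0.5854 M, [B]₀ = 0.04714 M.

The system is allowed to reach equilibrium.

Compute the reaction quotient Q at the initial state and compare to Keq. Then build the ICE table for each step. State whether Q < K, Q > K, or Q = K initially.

Q₀ = 4.2120e-06 vs Keq = 1.1150e+04 ⇒ Q<K, forward
Step 1:
                  G         M         D         B
  I           8.942     1.276    0.5854   0.04714
  C         -0.6331    -1.266    0.6331     1.899
  E           8.309  0.009848     1.218     1.946
  solve Keq expr → x = 0.6331; check Q = 1.1150e+04

Q₀ = 4.2120e-06; Q < K (proceeds forward)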